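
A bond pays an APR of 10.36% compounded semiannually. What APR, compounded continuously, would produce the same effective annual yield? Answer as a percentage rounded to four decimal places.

10.1006%

EAR = (1 + 0.1036/2)^2 − 1 = 0.106283.
Equivalent continuous rate: r = ln(1 + 0.106283) = 0.101006 = 10.1006%.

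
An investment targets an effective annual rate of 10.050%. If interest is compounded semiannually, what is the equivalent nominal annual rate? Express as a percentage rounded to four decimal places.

9.8094%

(1 + r/2)^2 − 1 = 0.10050, so 1 + r/2 = 1.10050^(1/2).
r/2 = 0.049047, so r = 0.098094 = 9.8094%.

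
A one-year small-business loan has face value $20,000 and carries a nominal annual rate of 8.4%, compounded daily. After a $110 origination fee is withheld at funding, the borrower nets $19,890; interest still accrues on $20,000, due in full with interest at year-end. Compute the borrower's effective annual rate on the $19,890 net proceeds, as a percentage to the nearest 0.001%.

9.363%

Amount owed after one year: 20,000 × (1 + 0.084/365)^365 = 20,000 × 1.087618 = $21,752.37.
Effective rate on net proceeds: 21,752.37 / 19,890 − 1 = 0.093633 = 9.363%.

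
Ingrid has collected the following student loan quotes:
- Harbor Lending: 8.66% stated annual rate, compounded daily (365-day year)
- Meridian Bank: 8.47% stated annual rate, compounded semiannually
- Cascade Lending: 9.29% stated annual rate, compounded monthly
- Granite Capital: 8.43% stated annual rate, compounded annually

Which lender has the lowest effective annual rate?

Harbor Lending: (1 + 0.0866/365)^365 − 1 = 9.045%
Meridian Bank: (1 + 0.0847/2)^2 − 1 = 8.649%
Cascade Lending: (1 + 0.0929/12)^12 − 1 = 9.696%
Granite Capital: compounded annually, EAR = 8.430%
The lowest effective annual rate is Granite Capital at 8.430%.

Granite Capital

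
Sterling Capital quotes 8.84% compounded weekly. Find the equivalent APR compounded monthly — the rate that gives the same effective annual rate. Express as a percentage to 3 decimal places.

EAR = (1 + 0.0884/52)^52 − 1 = 0.092343.
Solve (1 + r/12)^12 = 1.092343: r/12 = 1.092343^(1/12) − 1 = 0.007388, so r = 0.088651 = 8.865%.

8.865%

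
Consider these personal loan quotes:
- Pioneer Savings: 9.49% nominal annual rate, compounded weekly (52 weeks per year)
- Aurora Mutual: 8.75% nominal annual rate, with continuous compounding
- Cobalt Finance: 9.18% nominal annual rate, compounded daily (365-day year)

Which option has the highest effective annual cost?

Pioneer Savings

Pioneer Savings: (1 + 0.0949/52)^52 − 1 = 9.945%
Aurora Mutual: e^0.0875 − 1 = 9.144%
Cobalt Finance: (1 + 0.0918/365)^365 − 1 = 9.613%
The highest effective annual rate is Pioneer Savings at 9.945%.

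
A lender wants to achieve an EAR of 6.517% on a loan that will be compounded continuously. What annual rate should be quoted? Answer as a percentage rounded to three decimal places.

6.313%

Continuous: nominal r satisfies e^r − 1 = 0.06517.
r = ln(1 + 0.06517) = ln(1.06517) = 0.063134 = 6.313%.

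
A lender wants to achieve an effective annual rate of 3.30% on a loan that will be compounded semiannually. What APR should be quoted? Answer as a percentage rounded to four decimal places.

3.2732%

(1 + r/2)^2 − 1 = 0.0330, so 1 + r/2 = 1.0330^(1/2).
r/2 = 0.016366, so r = 0.032732 = 3.2732%.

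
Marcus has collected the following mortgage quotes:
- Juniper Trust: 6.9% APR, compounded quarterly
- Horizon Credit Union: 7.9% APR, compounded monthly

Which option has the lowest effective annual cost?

Juniper Trust

Juniper Trust: (1 + 0.069/4)^4 − 1 = 7.081%
Horizon Credit Union: (1 + 0.079/12)^12 − 1 = 8.192%
The lowest effective annual rate is Juniper Trust at 7.081%.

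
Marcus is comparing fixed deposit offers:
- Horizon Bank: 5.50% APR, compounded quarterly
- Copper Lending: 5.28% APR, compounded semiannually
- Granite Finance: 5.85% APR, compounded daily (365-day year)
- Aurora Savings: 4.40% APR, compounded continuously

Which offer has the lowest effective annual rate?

Horizon Bank: (1 + 0.0550/4)^4 − 1 = 5.614%
Copper Lending: (1 + 0.0528/2)^2 − 1 = 5.350%
Granite Finance: (1 + 0.0585/365)^365 − 1 = 6.024%
Aurora Savings: e^0.0440 − 1 = 4.498%
The lowest effective annual rate is Aurora Savings at 4.498%.

Aurora Savings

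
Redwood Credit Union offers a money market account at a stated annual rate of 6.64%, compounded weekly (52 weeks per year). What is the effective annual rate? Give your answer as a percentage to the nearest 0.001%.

EAR = (1 + 0.0664/52)^52 − 1.
= (1 + 0.001277)^52 − 1 = 1.068609 − 1 = 6.861%.

6.861%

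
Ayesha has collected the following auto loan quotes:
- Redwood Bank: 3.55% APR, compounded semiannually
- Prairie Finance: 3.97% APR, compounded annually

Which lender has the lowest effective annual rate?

Redwood Bank: (1 + 0.0355/2)^2 − 1 = 3.582%
Prairie Finance: compounded annually, EAR = 3.970%
The lowest effective annual rate is Redwood Bank at 3.582%.

Redwood Bank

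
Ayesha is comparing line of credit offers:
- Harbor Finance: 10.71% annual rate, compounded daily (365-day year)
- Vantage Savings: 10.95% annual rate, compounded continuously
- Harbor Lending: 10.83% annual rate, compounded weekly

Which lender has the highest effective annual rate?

Harbor Finance: (1 + 0.1071/365)^365 − 1 = 11.303%
Vantage Savings: e^0.1095 − 1 = 11.572%
Harbor Lending: (1 + 0.1083/52)^52 − 1 = 11.426%
The highest effective annual rate is Vantage Savings at 11.572%.

Vantage Savings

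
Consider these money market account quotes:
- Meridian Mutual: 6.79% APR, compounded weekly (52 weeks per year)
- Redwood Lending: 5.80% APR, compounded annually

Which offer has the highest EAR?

Meridian Mutual

Meridian Mutual: (1 + 0.0679/52)^52 − 1 = 7.021%
Redwood Lending: compounded annually, EAR = 5.800%
The highest effective annual rate is Meridian Mutual at 7.021%.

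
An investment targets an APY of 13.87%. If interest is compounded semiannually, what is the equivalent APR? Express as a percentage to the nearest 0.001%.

(1 + r/2)^2 − 1 = 0.1387, so 1 + r/2 = 1.1387^(1/2).
r/2 = 0.067099, so r = 0.134198 = 13.420%.

13.420%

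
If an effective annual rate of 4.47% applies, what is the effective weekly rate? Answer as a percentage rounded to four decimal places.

0.0841%

The per-week rate i satisfies (1 + i)^52 = 1 + 0.0447.
i = 1.0447^(1/52) − 1 = 0.0008413 = 0.0841%.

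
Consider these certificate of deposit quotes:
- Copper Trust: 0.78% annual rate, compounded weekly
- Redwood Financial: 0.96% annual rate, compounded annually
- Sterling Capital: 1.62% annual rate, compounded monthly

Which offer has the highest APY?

Copper Trust: (1 + 0.0078/52)^52 − 1 = 0.783%
Redwood Financial: compounded annually, EAR = 0.960%
Sterling Capital: (1 + 0.0162/12)^12 − 1 = 1.632%
The highest effective annual rate is Sterling Capital at 1.632%.

Sterling Capital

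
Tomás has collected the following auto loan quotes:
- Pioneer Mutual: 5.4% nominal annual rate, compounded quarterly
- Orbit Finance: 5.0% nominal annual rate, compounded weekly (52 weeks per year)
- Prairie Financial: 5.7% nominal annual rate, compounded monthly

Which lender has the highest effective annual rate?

Pioneer Mutual: (1 + 0.054/4)^4 − 1 = 5.510%
Orbit Finance: (1 + 0.050/52)^52 − 1 = 5.125%
Prairie Financial: (1 + 0.057/12)^12 − 1 = 5.851%
The highest effective annual rate is Prairie Financial at 5.851%.

Prairie Financial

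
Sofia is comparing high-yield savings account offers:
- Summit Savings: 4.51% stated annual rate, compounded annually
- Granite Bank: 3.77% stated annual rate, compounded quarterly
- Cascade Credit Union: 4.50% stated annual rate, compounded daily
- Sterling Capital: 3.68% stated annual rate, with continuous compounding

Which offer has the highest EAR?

Cascade Credit Union

Summit Savings: compounded annually, EAR = 4.510%
Granite Bank: (1 + 0.0377/4)^4 − 1 = 3.824%
Cascade Credit Union: (1 + 0.0450/365)^365 − 1 = 4.602%
Sterling Capital: e^0.0368 − 1 = 3.749%
The highest effective annual rate is Cascade Credit Union at 4.602%.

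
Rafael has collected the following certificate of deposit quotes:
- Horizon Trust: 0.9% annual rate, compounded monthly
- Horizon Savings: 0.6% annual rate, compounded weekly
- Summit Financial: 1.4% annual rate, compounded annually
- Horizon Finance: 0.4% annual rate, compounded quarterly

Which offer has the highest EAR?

Horizon Trust: (1 + 0.009/12)^12 − 1 = 0.904%
Horizon Savings: (1 + 0.006/52)^52 − 1 = 0.602%
Summit Financial: compounded annually, EAR = 1.400%
Horizon Finance: (1 + 0.004/4)^4 − 1 = 0.401%
The highest effective annual rate is Summit Financial at 1.400%.

Summit Financial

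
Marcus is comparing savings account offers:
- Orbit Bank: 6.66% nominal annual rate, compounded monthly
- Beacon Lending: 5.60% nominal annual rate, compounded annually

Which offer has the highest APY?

Orbit Bank: (1 + 0.0666/12)^12 − 1 = 6.867%
Beacon Lending: compounded annually, EAR = 5.600%
The highest effective annual rate is Orbit Bank at 6.867%.

Orbit Bank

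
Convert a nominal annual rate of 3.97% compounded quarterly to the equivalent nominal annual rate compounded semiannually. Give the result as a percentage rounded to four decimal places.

3.9897%

EAR = (1 + 0.0397/4)^4 − 1 = 0.040295.
Solve (1 + r/2)^2 = 1.040295: r/2 = 1.040295^(1/2) − 1 = 0.019949, so r = 0.039897 = 3.9897%.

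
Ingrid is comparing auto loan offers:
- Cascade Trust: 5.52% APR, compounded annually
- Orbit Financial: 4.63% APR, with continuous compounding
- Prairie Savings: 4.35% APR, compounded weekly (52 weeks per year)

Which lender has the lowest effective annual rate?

Prairie Savings

Cascade Trust: compounded annually, EAR = 5.520%
Orbit Financial: e^0.0463 − 1 = 4.739%
Prairie Savings: (1 + 0.0435/52)^52 − 1 = 4.444%
The lowest effective annual rate is Prairie Savings at 4.444%.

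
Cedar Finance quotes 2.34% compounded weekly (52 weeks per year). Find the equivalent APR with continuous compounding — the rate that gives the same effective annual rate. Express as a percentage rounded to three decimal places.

2.339%

EAR = (1 + 0.0234/52)^52 − 1 = 0.023671.
Equivalent continuous rate: r = ln(1 + 0.023671) = 0.023395 = 2.339%.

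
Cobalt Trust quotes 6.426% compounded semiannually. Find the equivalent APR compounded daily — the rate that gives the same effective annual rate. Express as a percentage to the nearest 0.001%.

6.325%

EAR = (1 + 0.06426/2)^2 − 1 = 0.065292.
Solve (1 + r/365)^365 = 1.065292: r/365 = 1.065292^(1/365) − 1 = 0.000173, so r = 0.063255 = 6.325%.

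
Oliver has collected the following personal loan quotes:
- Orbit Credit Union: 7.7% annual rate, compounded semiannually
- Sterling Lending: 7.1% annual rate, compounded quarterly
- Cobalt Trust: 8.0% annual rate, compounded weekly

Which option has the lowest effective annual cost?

Sterling Lending

Orbit Credit Union: (1 + 0.077/2)^2 − 1 = 7.848%
Sterling Lending: (1 + 0.071/4)^4 − 1 = 7.291%
Cobalt Trust: (1 + 0.080/52)^52 − 1 = 8.322%
The lowest effective annual rate is Sterling Lending at 7.291%.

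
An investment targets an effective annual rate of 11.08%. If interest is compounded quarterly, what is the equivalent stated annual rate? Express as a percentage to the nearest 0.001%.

10.647%

(1 + r/4)^4 − 1 = 0.1108, so 1 + r/4 = 1.1108^(1/4).
r/4 = 0.026618, so r = 0.106473 = 10.647%.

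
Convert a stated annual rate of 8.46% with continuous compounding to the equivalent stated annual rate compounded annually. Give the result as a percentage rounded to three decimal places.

8.828%

EAR under continuous compounding: e^0.0846 − 1 = 0.088282.
Compounded annually, the equivalent nominal rate is the EAR itself: 8.828%.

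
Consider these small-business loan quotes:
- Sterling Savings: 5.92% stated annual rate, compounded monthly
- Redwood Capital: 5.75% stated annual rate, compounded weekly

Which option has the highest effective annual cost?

Sterling Savings: (1 + 0.0592/12)^12 − 1 = 6.083%
Redwood Capital: (1 + 0.0575/52)^52 − 1 = 5.915%
The highest effective annual rate is Sterling Savings at 6.083%.

Sterling Savings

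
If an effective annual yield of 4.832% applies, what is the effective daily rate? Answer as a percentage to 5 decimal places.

The per-day rate i satisfies (1 + i)^365 = 1 + 0.04832.
i = 1.04832^(1/365) − 1 = 0.0001293 = 0.01293%.

0.01293%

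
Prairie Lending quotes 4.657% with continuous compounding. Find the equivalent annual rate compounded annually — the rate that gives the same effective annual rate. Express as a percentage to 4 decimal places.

4.7671%

EAR under continuous compounding: e^0.04657 − 1 = 0.047671.
Compounded annually, the equivalent nominal rate is the EAR itself: 4.7671%.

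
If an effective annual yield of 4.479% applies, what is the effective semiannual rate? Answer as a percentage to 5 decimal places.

The per-half-year rate i satisfies (1 + i)^2 = 1 + 0.04479.
i = 1.04479^(1/2) − 1 = 0.0221497 = 2.21497%.

2.21497%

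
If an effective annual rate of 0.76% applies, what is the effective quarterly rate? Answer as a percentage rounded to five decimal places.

The per-quarter rate i satisfies (1 + i)^4 = 1 + 0.0076.
i = 1.0076^(1/4) − 1 = 0.0018946 = 0.18946%.

0.18946%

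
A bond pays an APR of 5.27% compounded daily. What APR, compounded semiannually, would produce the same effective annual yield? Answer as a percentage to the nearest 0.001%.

5.340%

EAR = (1 + 0.0527/365)^365 − 1 = 0.054109.
Solve (1 + r/2)^2 = 1.054109: r/2 = 1.054109^(1/2) − 1 = 0.026698, so r = 0.053397 = 5.340%.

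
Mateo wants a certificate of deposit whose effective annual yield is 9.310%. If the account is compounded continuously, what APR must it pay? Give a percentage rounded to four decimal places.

8.9018%

Continuous: nominal r satisfies e^r − 1 = 0.09310.
r = ln(1 + 0.09310) = ln(1.09310) = 0.089018 = 8.9018%.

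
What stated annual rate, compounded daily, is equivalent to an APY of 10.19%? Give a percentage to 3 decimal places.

9.705%

(1 + r/365)^365 − 1 = 0.1019, so 1 + r/365 = 1.1019^(1/365).
r/365 = 0.000266, so r = 0.097049 = 9.705%.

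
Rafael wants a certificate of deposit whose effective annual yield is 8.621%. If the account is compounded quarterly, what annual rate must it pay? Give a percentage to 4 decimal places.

(1 + r/4)^4 − 1 = 0.08621, so 1 + r/4 = 1.08621^(1/4).
r/4 = 0.020889, so r = 0.083555 = 8.3555%.

8.3555%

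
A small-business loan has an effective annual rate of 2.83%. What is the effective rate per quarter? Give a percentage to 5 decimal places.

0.70011%

The per-quarter rate i satisfies (1 + i)^4 = 1 + 0.0283.
i = 1.0283^(1/4) − 1 = 0.0070011 = 0.70011%.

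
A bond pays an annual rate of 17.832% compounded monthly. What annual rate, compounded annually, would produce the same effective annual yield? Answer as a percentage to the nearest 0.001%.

EAR = (1 + 0.17832/12)^12 − 1 = 0.193641.
Compounded annually, the equivalent nominal rate is the EAR itself: 19.364%.

19.364%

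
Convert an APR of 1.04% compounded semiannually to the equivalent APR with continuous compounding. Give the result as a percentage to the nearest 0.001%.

1.037%

EAR = (1 + 0.0104/2)^2 − 1 = 0.010427.
Equivalent continuous rate: r = ln(1 + 0.010427) = 0.010373 = 1.037%.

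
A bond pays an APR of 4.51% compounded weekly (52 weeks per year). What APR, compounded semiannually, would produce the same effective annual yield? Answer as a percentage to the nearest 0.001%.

4.559%

EAR = (1 + 0.0451/52)^52 − 1 = 0.046112.
Solve (1 + r/2)^2 = 1.046112: r/2 = 1.046112^(1/2) − 1 = 0.022796, so r = 0.045592 = 4.559%.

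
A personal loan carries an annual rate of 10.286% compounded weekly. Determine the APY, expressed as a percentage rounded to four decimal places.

EAR = (1 + 0.10286/52)^52 − 1.
= (1 + 0.001978)^52 − 1 = 1.108224 − 1 = 10.8224%.

10.8224%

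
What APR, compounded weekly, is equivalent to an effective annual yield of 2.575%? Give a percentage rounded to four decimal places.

(1 + r/52)^52 − 1 = 0.02575, so 1 + r/52 = 1.02575^(1/52).
r/52 = 0.000489, so r = 0.025430 = 2.5430%.

2.5430%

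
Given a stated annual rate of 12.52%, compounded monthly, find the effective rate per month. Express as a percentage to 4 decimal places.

1.0433%

With a nominal annual rate compounded monthly, the periodic rate is the nominal rate divided by 12.
i = 0.1252 / 12 = 0.0104333 = 1.0433%.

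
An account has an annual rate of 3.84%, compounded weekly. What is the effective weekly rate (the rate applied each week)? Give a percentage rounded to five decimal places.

With a nominal annual rate compounded weekly, the periodic rate is the nominal rate divided by 52.
i = 0.0384 / 52 = 0.0007385 = 0.07385%.

0.07385%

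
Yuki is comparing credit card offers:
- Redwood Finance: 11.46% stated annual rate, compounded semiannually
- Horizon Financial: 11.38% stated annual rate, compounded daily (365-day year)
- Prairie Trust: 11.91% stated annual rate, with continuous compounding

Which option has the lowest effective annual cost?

Redwood Finance: (1 + 0.1146/2)^2 − 1 = 11.788%
Horizon Financial: (1 + 0.1138/365)^365 − 1 = 12.051%
Prairie Trust: e^0.1191 − 1 = 12.648%
The lowest effective annual rate is Redwood Finance at 11.788%.

Redwood Finance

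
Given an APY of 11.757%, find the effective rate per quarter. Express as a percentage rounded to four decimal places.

2.8179%

The per-quarter rate i satisfies (1 + i)^4 = 1 + 0.11757.
i = 1.11757^(1/4) − 1 = 0.0281789 = 2.8179%.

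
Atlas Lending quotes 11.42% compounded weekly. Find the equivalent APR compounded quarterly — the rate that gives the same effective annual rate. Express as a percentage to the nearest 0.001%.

11.572%

EAR = (1 + 0.1142/52)^52 − 1 = 0.120836.
Solve (1 + r/4)^4 = 1.120836: r/4 = 1.120836^(1/4) − 1 = 0.028929, so r = 0.115717 = 11.572%.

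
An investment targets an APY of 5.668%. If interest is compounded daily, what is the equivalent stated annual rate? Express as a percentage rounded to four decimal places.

5.5136%

(1 + r/365)^365 − 1 = 0.05668, so 1 + r/365 = 1.05668^(1/365).
r/365 = 0.000151, so r = 0.055136 = 5.5136%.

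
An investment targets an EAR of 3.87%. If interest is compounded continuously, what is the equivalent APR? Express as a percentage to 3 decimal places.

Continuous: nominal r satisfies e^r − 1 = 0.0387.
r = ln(1 + 0.0387) = ln(1.0387) = 0.037970 = 3.797%.

3.797%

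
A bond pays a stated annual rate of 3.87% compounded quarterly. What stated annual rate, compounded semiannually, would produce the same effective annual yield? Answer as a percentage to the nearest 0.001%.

EAR = (1 + 0.0387/4)^4 − 1 = 0.039265.
Solve (1 + r/2)^2 = 1.039265: r/2 = 1.039265^(1/2) − 1 = 0.019444, so r = 0.038887 = 3.889%.

3.889%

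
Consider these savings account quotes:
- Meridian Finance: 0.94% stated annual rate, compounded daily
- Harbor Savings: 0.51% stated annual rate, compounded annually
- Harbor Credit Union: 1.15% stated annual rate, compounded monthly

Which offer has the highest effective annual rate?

Meridian Finance: (1 + 0.0094/365)^365 − 1 = 0.944%
Harbor Savings: compounded annually, EAR = 0.510%
Harbor Credit Union: (1 + 0.0115/12)^12 − 1 = 1.156%
The highest effective annual rate is Harbor Credit Union at 1.156%.

Harbor Credit Union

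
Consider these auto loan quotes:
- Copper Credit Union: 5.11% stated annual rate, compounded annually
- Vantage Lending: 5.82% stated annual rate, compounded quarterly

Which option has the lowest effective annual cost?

Copper Credit Union: compounded annually, EAR = 5.110%
Vantage Lending: (1 + 0.0582/4)^4 − 1 = 5.948%
The lowest effective annual rate is Copper Credit Union at 5.110%.

Copper Credit Union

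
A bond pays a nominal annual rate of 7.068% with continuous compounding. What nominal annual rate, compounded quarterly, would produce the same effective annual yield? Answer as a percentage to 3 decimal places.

EAR under continuous compounding: e^0.07068 − 1 = 0.073238.
Solve (1 + r/4)^4 = 1.073238: r/4 = 1.073238^(1/4) − 1 = 0.017827, so r = 0.071308 = 7.131%.

7.131%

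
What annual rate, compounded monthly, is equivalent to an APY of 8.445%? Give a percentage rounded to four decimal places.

(1 + r/12)^12 − 1 = 0.08445, so 1 + r/12 = 1.08445^(1/12).
r/12 = 0.006779, so r = 0.081347 = 8.1347%.

8.1347%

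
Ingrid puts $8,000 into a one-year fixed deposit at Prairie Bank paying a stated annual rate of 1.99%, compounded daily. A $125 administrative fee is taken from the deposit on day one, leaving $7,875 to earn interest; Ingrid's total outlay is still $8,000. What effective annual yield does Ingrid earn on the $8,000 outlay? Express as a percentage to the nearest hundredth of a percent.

Value after one year: 7,875 × (1 + 0.0199/365)^365 = 7,875 × 1.020099 = $8,033.28.
Effective yield on the $8,000 outlay: 8,033.28 / 8,000 − 1 = 0.004160 = 0.42%.

0.42%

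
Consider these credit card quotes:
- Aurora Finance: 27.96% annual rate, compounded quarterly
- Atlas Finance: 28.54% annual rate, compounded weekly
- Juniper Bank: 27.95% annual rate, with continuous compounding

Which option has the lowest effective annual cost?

Aurora Finance

Aurora Finance: (1 + 0.2796/4)^4 − 1 = 31.031%
Atlas Finance: (1 + 0.2854/52)^52 − 1 = 32.926%
Juniper Bank: e^0.2795 − 1 = 32.247%
The lowest effective annual rate is Aurora Finance at 31.031%.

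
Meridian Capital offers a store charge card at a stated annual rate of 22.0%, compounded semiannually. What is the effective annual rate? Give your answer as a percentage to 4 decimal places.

23.2100%

EAR = (1 + 0.220/2)^2 − 1.
= (1 + 0.110000)^2 − 1 = 1.232100 − 1 = 23.2100%.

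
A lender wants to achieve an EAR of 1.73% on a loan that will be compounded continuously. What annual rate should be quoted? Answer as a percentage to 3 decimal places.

Continuous: nominal r satisfies e^r − 1 = 0.0173.
r = ln(1 + 0.0173) = ln(1.0173) = 0.017152 = 1.715%.

1.715%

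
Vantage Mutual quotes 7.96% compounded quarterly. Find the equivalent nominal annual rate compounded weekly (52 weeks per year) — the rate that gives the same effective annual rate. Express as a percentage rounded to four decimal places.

7.8878%

EAR = (1 + 0.0796/4)^4 − 1 = 0.082008.
Solve (1 + r/52)^52 = 1.082008: r/52 = 1.082008^(1/52) − 1 = 0.001517, so r = 0.078878 = 7.8878%.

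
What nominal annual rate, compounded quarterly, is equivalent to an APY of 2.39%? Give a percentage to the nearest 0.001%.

2.369%

(1 + r/4)^4 − 1 = 0.0239, so 1 + r/4 = 1.0239^(1/4).
r/4 = 0.005922, so r = 0.023689 = 2.369%.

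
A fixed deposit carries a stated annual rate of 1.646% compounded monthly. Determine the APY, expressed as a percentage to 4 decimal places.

1.6585%

EAR = (1 + 0.01646/12)^12 − 1.
= (1 + 0.001372)^12 − 1 = 1.016585 − 1 = 1.6585%.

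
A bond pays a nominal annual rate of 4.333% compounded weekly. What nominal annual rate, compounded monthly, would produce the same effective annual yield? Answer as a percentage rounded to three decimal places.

EAR = (1 + 0.04333/52)^52 − 1 = 0.044264.
Solve (1 + r/12)^12 = 1.044264: r/12 = 1.044264^(1/12) − 1 = 0.003616, so r = 0.043390 = 4.339%.

4.339%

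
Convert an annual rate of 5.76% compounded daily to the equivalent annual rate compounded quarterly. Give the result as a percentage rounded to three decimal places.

EAR = (1 + 0.0576/365)^365 − 1 = 0.059286.
Solve (1 + r/4)^4 = 1.059286: r/4 = 1.059286^(1/4) − 1 = 0.014503, so r = 0.058012 = 5.801%.

5.801%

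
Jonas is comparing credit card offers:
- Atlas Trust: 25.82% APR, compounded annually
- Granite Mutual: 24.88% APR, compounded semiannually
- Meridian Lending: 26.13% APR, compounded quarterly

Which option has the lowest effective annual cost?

Atlas Trust

Atlas Trust: compounded annually, EAR = 25.820%
Granite Mutual: (1 + 0.2488/2)^2 − 1 = 26.428%
Meridian Lending: (1 + 0.2613/4)^4 − 1 = 28.804%
The lowest effective annual rate is Atlas Trust at 25.820%.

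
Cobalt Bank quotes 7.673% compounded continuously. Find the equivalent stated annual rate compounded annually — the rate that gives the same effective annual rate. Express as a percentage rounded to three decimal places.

EAR under continuous compounding: e^0.07673 − 1 = 0.079751.
Compounded annually, the equivalent nominal rate is the EAR itself: 7.975%.

7.975%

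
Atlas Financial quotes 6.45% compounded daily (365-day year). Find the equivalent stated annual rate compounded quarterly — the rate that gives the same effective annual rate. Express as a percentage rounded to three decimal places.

6.502%

EAR = (1 + 0.0645/365)^365 − 1 = 0.066620.
Solve (1 + r/4)^4 = 1.066620: r/4 = 1.066620^(1/4) − 1 = 0.016254, so r = 0.065017 = 6.502%.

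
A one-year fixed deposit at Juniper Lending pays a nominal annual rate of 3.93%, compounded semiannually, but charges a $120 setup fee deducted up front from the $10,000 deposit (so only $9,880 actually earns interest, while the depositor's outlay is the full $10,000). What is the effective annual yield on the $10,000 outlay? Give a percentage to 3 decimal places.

2.721%

Value after one year: 9,880 × (1 + 0.0393/2)^2 = 9,880 × 1.039686 = $10,272.10.
Effective yield on the $10,000 outlay: 10,272.10 / 10,000 − 1 = 0.027210 = 2.721%.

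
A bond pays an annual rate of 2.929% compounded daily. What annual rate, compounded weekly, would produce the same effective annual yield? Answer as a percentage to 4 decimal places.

2.9297%

EAR = (1 + 0.02929/365)^365 − 1 = 0.029722.
Solve (1 + r/52)^52 = 1.029722: r/52 = 1.029722^(1/52) − 1 = 0.000563, so r = 0.029297 = 2.9297%.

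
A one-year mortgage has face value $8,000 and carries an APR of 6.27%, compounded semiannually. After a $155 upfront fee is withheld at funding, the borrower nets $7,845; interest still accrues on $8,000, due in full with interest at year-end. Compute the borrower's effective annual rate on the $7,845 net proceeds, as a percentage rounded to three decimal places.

Amount owed after one year: 8,000 × (1 + 0.0627/2)^2 = 8,000 × 1.063683 = $8,509.46.
Effective rate on net proceeds: 8,509.46 / 7,845 − 1 = 0.084699 = 8.470%.

8.470%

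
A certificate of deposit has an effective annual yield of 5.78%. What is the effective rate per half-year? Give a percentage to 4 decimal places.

2.8494%

The per-half-year rate i satisfies (1 + i)^2 = 1 + 0.0578.
i = 1.0578^(1/2) − 1 = 0.0284940 = 2.8494%.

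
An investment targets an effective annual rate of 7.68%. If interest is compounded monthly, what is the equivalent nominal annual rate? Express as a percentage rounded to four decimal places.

7.4222%

(1 + r/12)^12 − 1 = 0.0768, so 1 + r/12 = 1.0768^(1/12).
r/12 = 0.006185, so r = 0.074222 = 7.4222%.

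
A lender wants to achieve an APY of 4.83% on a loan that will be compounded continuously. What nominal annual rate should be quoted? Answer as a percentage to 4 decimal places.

4.7170%

Continuous: nominal r satisfies e^r − 1 = 0.0483.
r = ln(1 + 0.0483) = ln(1.0483) = 0.047170 = 4.7170%.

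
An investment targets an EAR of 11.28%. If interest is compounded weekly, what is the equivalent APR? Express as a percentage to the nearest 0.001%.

10.699%

(1 + r/52)^52 − 1 = 0.1128, so 1 + r/52 = 1.1128^(1/52).
r/52 = 0.002057, so r = 0.106989 = 10.699%.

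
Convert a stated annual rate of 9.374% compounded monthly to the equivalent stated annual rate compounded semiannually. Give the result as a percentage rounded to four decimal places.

EAR = (1 + 0.09374/12)^12 − 1 = 0.097874.
Solve (1 + r/2)^2 = 1.097874: r/2 = 1.097874^(1/2) − 1 = 0.047795, so r = 0.095590 = 9.5590%.

9.5590%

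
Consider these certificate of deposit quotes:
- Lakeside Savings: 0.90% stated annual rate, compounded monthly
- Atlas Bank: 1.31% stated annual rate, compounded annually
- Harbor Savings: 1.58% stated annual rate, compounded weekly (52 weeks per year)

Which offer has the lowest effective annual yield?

Lakeside Savings

Lakeside Savings: (1 + 0.0090/12)^12 − 1 = 0.904%
Atlas Bank: compounded annually, EAR = 1.310%
Harbor Savings: (1 + 0.0158/52)^52 − 1 = 1.592%
The lowest effective annual rate is Lakeside Savings at 0.904%.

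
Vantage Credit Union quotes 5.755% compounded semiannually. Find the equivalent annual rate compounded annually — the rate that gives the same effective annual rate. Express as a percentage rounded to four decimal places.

EAR = (1 + 0.05755/2)^2 − 1 = 0.058378.
Compounded annually, the equivalent nominal rate is the EAR itself: 5.8378%.

5.8378%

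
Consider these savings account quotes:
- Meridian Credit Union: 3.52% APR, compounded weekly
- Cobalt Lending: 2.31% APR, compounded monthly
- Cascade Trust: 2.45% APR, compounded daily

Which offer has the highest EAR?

Meridian Credit Union: (1 + 0.0352/52)^52 − 1 = 3.581%
Cobalt Lending: (1 + 0.0231/12)^12 − 1 = 2.335%
Cascade Trust: (1 + 0.0245/365)^365 − 1 = 2.480%
The highest effective annual rate is Meridian Credit Union at 3.581%.

Meridian Credit Union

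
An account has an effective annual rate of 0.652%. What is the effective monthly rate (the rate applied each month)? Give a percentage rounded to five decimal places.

The per-month rate i satisfies (1 + i)^12 = 1 + 0.00652.
i = 1.00652^(1/12) − 1 = 0.0005417 = 0.05417%.

0.05417%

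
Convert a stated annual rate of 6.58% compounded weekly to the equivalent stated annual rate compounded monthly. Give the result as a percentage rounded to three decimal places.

6.594%

EAR = (1 + 0.0658/52)^52 − 1 = 0.067969.
Solve (1 + r/12)^12 = 1.067969: r/12 = 1.067969^(1/12) − 1 = 0.005495, so r = 0.065939 = 6.594%.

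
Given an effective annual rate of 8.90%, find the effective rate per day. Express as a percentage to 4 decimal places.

The per-day rate i satisfies (1 + i)^365 = 1 + 0.0890.
i = 1.0890^(1/365) − 1 = 0.0002336 = 0.0234%.

0.0234%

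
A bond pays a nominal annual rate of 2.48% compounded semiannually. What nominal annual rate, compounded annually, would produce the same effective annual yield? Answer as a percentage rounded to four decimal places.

EAR = (1 + 0.0248/2)^2 − 1 = 0.024954.
Compounded annually, the equivalent nominal rate is the EAR itself: 2.4954%.

2.4954%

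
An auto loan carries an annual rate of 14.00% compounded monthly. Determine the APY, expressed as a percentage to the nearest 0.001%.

EAR = (1 + 0.1400/12)^12 − 1.
= 1.149342 − 1 = 14.934%.

14.934%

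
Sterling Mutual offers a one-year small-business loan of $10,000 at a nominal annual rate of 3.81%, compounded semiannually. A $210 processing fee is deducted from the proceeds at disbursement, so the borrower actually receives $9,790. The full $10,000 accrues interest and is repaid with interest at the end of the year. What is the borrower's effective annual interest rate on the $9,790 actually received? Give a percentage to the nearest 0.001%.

6.074%

Amount owed after one year: 10,000 × (1 + 0.0381/2)^2 = 10,000 × 1.038463 = $10,384.63.
Effective rate on net proceeds: 10,384.63 / 9,790 − 1 = 0.060738 = 6.074%.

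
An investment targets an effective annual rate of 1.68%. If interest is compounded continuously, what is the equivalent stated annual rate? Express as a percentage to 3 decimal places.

1.666%

Continuous: nominal r satisfies e^r − 1 = 0.0168.
r = ln(1 + 0.0168) = ln(1.0168) = 0.016660 = 1.666%.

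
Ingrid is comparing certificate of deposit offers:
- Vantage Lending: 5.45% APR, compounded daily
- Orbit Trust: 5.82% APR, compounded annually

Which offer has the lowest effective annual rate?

Vantage Lending: (1 + 0.0545/365)^365 − 1 = 5.601%
Orbit Trust: compounded annually, EAR = 5.820%
The lowest effective annual rate is Vantage Lending at 5.601%.

Vantage Lending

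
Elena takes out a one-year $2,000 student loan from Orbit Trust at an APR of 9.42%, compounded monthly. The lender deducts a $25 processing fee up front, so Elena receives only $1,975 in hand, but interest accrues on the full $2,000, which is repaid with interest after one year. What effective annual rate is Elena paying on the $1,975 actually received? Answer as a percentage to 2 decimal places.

Amount owed after one year: 2,000 × (1 + 0.0942/12)^12 = 2,000 × 1.098375 = $2,196.75.
Effective rate on net proceeds: 2,196.75 / 1,975 − 1 = 0.112279 = 11.23%.

11.23%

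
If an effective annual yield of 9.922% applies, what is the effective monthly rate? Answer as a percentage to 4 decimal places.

The per-month rate i satisfies (1 + i)^12 = 1 + 0.09922.
i = 1.09922^(1/12) − 1 = 0.0079146 = 0.7915%.

0.7915%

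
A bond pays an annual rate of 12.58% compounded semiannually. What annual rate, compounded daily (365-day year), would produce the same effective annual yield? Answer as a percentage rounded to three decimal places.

EAR = (1 + 0.1258/2)^2 − 1 = 0.129756.
Solve (1 + r/365)^365 = 1.129756: r/365 = 1.129756^(1/365) − 1 = 0.000334, so r = 0.122022 = 12.202%.

12.202%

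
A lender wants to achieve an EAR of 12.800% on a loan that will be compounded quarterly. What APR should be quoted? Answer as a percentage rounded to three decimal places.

12.228%

(1 + r/4)^4 − 1 = 0.12800, so 1 + r/4 = 1.12800^(1/4).
r/4 = 0.030569, so r = 0.122278 = 12.228%.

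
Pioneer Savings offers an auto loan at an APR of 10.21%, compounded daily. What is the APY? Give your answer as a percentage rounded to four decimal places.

10.7478%

EAR = (1 + 0.1021/365)^365 − 1.
= 1.107478 − 1 = 10.7478%.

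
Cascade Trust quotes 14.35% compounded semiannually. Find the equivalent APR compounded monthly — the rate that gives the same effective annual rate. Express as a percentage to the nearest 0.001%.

13.939%

EAR = (1 + 0.1435/2)^2 − 1 = 0.148648.
Solve (1 + r/12)^12 = 1.148648: r/12 = 1.148648^(1/12) − 1 = 0.011616, so r = 0.139389 = 13.939%.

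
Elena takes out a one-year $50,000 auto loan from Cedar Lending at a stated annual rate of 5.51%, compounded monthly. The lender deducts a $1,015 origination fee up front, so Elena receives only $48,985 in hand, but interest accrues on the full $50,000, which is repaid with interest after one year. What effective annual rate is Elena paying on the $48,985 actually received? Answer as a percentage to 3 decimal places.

7.840%

Amount owed after one year: 50,000 × (1 + 0.0551/12)^12 = 50,000 × 1.056513 = $52,825.65.
Effective rate on net proceeds: 52,825.65 / 48,985 − 1 = 0.078405 = 7.840%.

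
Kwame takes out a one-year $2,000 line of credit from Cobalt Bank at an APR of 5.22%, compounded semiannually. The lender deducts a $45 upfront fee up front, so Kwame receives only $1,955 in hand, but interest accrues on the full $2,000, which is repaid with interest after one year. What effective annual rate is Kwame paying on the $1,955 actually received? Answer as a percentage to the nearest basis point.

Amount owed after one year: 2,000 × (1 + 0.0522/2)^2 = 2,000 × 1.052881 = $2,105.76.
Effective rate on net proceeds: 2,105.76 / 1,955 − 1 = 0.077116 = 7.71%.

7.71%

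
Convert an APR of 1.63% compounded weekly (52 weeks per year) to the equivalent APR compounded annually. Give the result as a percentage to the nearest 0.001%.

1.643%

EAR = (1 + 0.0163/52)^52 − 1 = 0.016431.
Compounded annually, the equivalent nominal rate is the EAR itself: 1.643%.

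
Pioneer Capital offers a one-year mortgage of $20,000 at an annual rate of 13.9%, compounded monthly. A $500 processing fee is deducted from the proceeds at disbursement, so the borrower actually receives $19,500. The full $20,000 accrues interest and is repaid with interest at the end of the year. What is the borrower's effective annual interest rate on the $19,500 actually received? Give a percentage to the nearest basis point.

17.76%

Amount owed after one year: 20,000 × (1 + 0.139/12)^12 = 20,000 × 1.148206 = $22,964.13.
Effective rate on net proceeds: 22,964.13 / 19,500 − 1 = 0.177648 = 17.76%.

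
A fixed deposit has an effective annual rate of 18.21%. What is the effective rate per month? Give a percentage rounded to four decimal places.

The per-month rate i satisfies (1 + i)^12 = 1 + 0.1821.
i = 1.1821^(1/12) − 1 = 0.0140387 = 1.4039%.

1.4039%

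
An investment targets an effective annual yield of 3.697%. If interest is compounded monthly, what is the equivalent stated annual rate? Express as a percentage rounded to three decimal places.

(1 + r/12)^12 − 1 = 0.03697, so 1 + r/12 = 1.03697^(1/12).
r/12 = 0.003030, so r = 0.036358 = 3.636%.

3.636%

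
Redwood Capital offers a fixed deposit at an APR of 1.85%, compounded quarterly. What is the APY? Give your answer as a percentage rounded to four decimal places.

EAR = (1 + 0.0185/4)^4 − 1.
= (1 + 0.004625)^4 − 1 = 1.018629 − 1 = 1.8629%.

1.8629%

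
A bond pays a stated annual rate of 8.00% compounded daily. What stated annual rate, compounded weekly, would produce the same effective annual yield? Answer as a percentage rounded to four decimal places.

EAR = (1 + 0.0800/365)^365 − 1 = 0.083278.
Solve (1 + r/52)^52 = 1.083278: r/52 = 1.083278^(1/52) − 1 = 0.001539, so r = 0.080053 = 8.0053%.

8.0053%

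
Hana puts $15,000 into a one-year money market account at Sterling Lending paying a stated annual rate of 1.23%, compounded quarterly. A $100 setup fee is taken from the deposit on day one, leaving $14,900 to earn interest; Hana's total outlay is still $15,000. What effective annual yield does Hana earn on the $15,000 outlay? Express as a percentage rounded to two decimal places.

0.56%

Value after one year: 14,900 × (1 + 0.0123/4)^4 = 14,900 × 1.012357 = $15,084.12.
Effective yield on the $15,000 outlay: 15,084.12 / 15,000 − 1 = 0.005608 = 0.56%.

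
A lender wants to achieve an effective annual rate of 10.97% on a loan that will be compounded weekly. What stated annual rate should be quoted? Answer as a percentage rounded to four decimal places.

(1 + r/52)^52 − 1 = 0.1097, so 1 + r/52 = 1.1097^(1/52).
r/52 = 0.002004, so r = 0.104194 = 10.4194%.

10.4194%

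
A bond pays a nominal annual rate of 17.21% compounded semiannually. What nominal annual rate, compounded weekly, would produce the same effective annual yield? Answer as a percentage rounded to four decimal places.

16.5357%

EAR = (1 + 0.1721/2)^2 − 1 = 0.179505.
Solve (1 + r/52)^52 = 1.179505: r/52 = 1.179505^(1/52) − 1 = 0.003180, so r = 0.165357 = 16.5357%.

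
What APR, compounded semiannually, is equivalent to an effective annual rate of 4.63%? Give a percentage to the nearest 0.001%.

4.578%

(1 + r/2)^2 − 1 = 0.0463, so 1 + r/2 = 1.0463^(1/2).
r/2 = 0.022888, so r = 0.045776 = 4.578%.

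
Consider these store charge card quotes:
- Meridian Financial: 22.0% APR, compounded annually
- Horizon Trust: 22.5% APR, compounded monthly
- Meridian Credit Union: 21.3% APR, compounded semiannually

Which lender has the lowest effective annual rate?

Meridian Financial: compounded annually, EAR = 22.000%
Horizon Trust: (1 + 0.225/12)^12 − 1 = 24.972%
Meridian Credit Union: (1 + 0.213/2)^2 − 1 = 22.434%
The lowest effective annual rate is Meridian Financial at 22.000%.

Meridian Financial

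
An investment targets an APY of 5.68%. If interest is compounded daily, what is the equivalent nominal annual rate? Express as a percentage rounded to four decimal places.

5.5250%

(1 + r/365)^365 − 1 = 0.0568, so 1 + r/365 = 1.0568^(1/365).
r/365 = 0.000151, so r = 0.055250 = 5.5250%.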